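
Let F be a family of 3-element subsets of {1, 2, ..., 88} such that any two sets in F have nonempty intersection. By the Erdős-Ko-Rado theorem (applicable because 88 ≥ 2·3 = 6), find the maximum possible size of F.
max |F| = C(87, 2) = 3741

Erdős-Ko-Rado (1961): when n ≥ 2k, max |F| = C(n−1, k−1). The bound is attained by the star {A : i ∈ A} for any fixed i ∈ [n]. Here C(88−1, 3−1) = C(87, 2) = 3741.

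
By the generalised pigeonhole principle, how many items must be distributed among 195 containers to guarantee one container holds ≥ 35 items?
n = (35 − 1)·195 + 1 = 6631

By the generalised pigeonhole principle, to guarantee some box contains ≥ r objects we need more than (r − 1) · k objects total. Threshold: n = (r − 1) · k + 1. With r = 35 and k = 195: n = 34 · 195 + 1 = 6630 + 1 = 6631. For n = 6630 = 34 · 195, we can put exactly 34 objects in every box, avoiding 35 in any single one — so 6631 is tight.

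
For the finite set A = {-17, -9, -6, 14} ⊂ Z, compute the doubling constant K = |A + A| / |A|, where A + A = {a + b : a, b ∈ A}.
K = |A + A| / |A| = 10/4 = 5/2

Enumerate A + A = {a + b : a, b ∈ A}. With |A| = 4, there are |A|^2 = 16 ordered sum pairs; collecting distinct values, A + A = {-34, -26, -23, -18, -15, -12, -3, 5, 8, 28}, so |A + A| = 10. Thus K = 10/4 = 5/2. For comparison, the minimum possible |A + A| over all 4-element sets is 2·4 − 1 = 7 (so min K = 7/4), attained only by arithmetic progressions.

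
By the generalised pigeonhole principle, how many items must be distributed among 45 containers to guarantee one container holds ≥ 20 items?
n = (20 − 1)·45 + 1 = 856

By the generalised pigeonhole principle, to guarantee some box contains ≥ r objects we need more than (r − 1) · k objects total. Threshold: n = (r − 1) · k + 1. With r = 20 and k = 45: n = 19 · 45 + 1 = 855 + 1 = 856. For n = 855 = 19 · 45, we can put exactly 19 objects in every box, avoiding 20 in any single one — so 856 is tight.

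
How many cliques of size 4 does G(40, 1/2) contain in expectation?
E[# K_4] = C(40, 4) · (1/2)^C(4, 2) = 91390 / 2^6 = 45695/32 = 1427.96875

For each 4-subset S of vertices (there are C(40, 4) = 91390 such S), let X_S = 1 if S induces a K_4 (all C(4, 2) = 6 edges present). Then P(X_S = 1) = (1/2)^6 = 1/64. By linearity of expectation, E[# K_4] = C(40, 4) · (1/2)^6 = 91390 / 64 = 45695/32 = 1427.96875.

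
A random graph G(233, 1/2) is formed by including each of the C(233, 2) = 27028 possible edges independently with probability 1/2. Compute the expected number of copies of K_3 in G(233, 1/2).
E[# K_3] = C(233, 3) · (1/2)^C(3, 2) = 2081156 / 2^3 = 520289/2 = 260144.5

For each 3-subset S of vertices (there are C(233, 3) = 2081156 such S), let X_S = 1 if S induces a K_3 (all C(3, 2) = 3 edges present). Then P(X_S = 1) = (1/2)^3 = 1/8. By linearity of expectation, E[# K_3] = C(233, 3) · (1/2)^3 = 2081156 / 8 = 520289/2 = 260144.5.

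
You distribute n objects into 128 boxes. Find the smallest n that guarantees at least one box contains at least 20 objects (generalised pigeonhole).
n = (20 − 1)·128 + 1 = 2433

By the generalised pigeonhole principle, to guarantee some box contains ≥ r objects we need more than (r − 1) · k objects total. Threshold: n = (r − 1) · k + 1. With r = 20 and k = 128: n = 19 · 128 + 1 = 2432 + 1 = 2433. For n = 2432 = 19 · 128, we can put exactly 19 objects in every box, avoiding 20 in any single one — so 2433 is tight.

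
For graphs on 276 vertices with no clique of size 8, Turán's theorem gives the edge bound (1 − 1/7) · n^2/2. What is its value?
Turán density bound = (6/7) · 276^2/2 = 228528/7 ≈ 32646.8571

Turán's theorem: ex(n, K_{r+1}) is achieved by the complete r-partite Turán graph T(n, r) with parts as balanced as possible, and is at most (1 − 1/r) · n^2/2. For r = 7, n = 276: the density bound is (6/7) · 76176/2 = 228528/7 ≈ 32646.8571. The integer-valued extremum is e(T(276, 7)) = 32646, which is strictly less than the density bound 228528/7 since 7 ∤ 276 (the parts of T(276, 7) cannot all be equal).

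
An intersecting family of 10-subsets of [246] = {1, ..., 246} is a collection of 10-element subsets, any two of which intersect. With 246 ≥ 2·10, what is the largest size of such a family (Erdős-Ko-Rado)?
max |F| = C(245, 9) = 7553809109987910

Erdős-Ko-Rado (1961): when n ≥ 2k, max |F| = C(n−1, k−1). The bound is attained by the star {A : i ∈ A} for any fixed i ∈ [n]. Here C(246−1, 10−1) = C(245, 9) = 7553809109987910.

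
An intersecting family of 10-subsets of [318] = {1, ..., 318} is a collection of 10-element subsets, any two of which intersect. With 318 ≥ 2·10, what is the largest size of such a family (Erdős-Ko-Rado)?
max |F| = C(317, 9) = 79433373580239185

The Erdős-Ko-Rado theorem states: for n ≥ 2k, an intersecting family of k-subsets of an n-element set has size at most C(n − 1, k − 1), with equality for 'star' families {A ⊆ [n] : |A| = k, i ∈ A} (fix an element i). For n = 318, k = 10: C(317, 9) = 79433373580239185.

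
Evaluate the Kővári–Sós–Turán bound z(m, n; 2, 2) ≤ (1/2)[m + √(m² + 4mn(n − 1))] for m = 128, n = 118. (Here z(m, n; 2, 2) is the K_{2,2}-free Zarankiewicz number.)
z(128, 118; 2, 2) ≤ (1/2)[128 + √(128² + 4·128·118·117)] = (1/2)[128 + √7085056] = 1394.8884

Kővári–Sós–Turán: let r_1, ..., r_128 be the row sums and z = Σ r_i the total number of 1s. Each pair of columns can share at most one row with both entries 1 (else a 2×2 all-ones block appears), so Σ_i C(r_i, 2) ≤ C(118, 2) = 6903. By convexity Σ_i C(r_i, 2) ≥ 128·C(z/128, 2) = z(z − 128)/(2·128), giving z² − 128z − 128·118·117 ≤ 0 and hence z ≤ (1/2)[128 + √(16384 + 4·1767168)] = (1/2)[128 + √7085056] ≈ (1/2)(128 + 2661.7769) = 1394.8884.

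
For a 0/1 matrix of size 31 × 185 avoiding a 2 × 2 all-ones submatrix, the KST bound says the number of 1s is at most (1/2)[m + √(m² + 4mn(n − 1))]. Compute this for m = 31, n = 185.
z(31, 185; 2, 2) ≤ (1/2)[31 + √(31² + 4·31·185·184)] = (1/2)[31 + √4221921] = 1042.8657

Kővári–Sós–Turán: let r_1, ..., r_31 be the row sums and z = Σ r_i the total number of 1s. Each pair of columns can share at most one row with both entries 1 (else a 2×2 all-ones block appears), so Σ_i C(r_i, 2) ≤ C(185, 2) = 17020. By convexity Σ_i C(r_i, 2) ≥ 31·C(z/31, 2) = z(z − 31)/(2·31), giving z² − 31z − 31·185·184 ≤ 0 and hence z ≤ (1/2)[31 + √(961 + 4·1055240)] = (1/2)[31 + √4221921] ≈ (1/2)(31 + 2054.7314) = 1042.8657.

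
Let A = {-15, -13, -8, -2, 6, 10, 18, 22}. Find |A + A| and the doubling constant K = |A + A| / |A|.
K = |A + A| / |A| = 33/8

Enumerate A + A = {a + b : a, b ∈ A}. With |A| = 8, there are |A|^2 = 64 ordered sum pairs; collecting distinct values, A + A = {-30, -28, -26, -23, -21, -17, -16, -15, -10, -9, -7, -5, -4, -3, -2, 2, 3, 4, 5, 7, 8, 9, 10, 12, 14, 16, 20, 24, 28, 32, 36, 40, 44}, so |A + A| = 33. Thus K = 33/8. For comparison, the minimum possible |A + A| over all 8-element sets is 2·8 − 1 = 15 (so min K = 15/8), attained only by arithmetic progressions.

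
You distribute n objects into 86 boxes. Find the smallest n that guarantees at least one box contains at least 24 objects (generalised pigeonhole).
n = (24 − 1)·86 + 1 = 1979

By the generalised pigeonhole principle, to guarantee some box contains ≥ r objects we need more than (r − 1) · k objects total. Threshold: n = (r − 1) · k + 1. With r = 24 and k = 86: n = 23 · 86 + 1 = 1978 + 1 = 1979. For n = 1978 = 23 · 86, we can put exactly 23 objects in every box, avoiding 24 in any single one — so 1979 is tight.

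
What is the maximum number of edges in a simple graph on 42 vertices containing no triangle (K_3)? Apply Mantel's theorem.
ex(42, K_3) = ⌊42^2/4⌋ = 441

Mantel (1907): a triangle-free graph on n vertices has at most ⌊n^2/4⌋ edges, with equality for the complete bipartite graph K_{⌊n/2⌋, ⌈n/2⌉}. For n = 42: ⌊42^2/4⌋ = ⌊1764/4⌋ = 441. The extremal graph is K_{21, 21}, which has 21·21 = 441 edges.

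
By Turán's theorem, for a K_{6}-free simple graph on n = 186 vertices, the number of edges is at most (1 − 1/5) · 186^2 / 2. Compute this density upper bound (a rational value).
Turán density bound = (4/5) · 186^2/2 = 69192/5 ≈ 13838.4

Turán's theorem: ex(n, K_{r+1}) is achieved by the complete r-partite Turán graph T(n, r) with parts as balanced as possible, and is at most (1 − 1/r) · n^2/2. For r = 5, n = 186: the density bound is (4/5) · 34596/2 = 69192/5 ≈ 13838.4. The integer-valued extremum is e(T(186, 5)) = 13838, which is strictly less than the density bound 69192/5 since 5 ∤ 186 (the parts of T(186, 5) cannot all be equal).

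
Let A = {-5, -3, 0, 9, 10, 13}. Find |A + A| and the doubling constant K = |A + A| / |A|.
K = |A + A| / |A| = 20/6 = 10/3

Enumerate A + A = {a + b : a, b ∈ A}. With |A| = 6, there are |A|^2 = 36 ordered sum pairs; collecting distinct values, A + A = {-10, -8, -6, -5, -3, 0, 4, 5, 6, 7, 8, 9, 10, 13, 18, 19, 20, 22, 23, 26}, so |A + A| = 20. Thus K = 20/6 = 10/3. For comparison, the minimum possible |A + A| over all 6-element sets is 2·6 − 1 = 11 (so min K = 11/6), attained only by arithmetic progressions.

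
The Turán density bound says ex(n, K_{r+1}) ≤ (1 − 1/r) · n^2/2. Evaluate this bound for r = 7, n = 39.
Turán density bound = (6/7) · 39^2/2 = 4563/7 ≈ 651.8571

Turán's theorem: ex(n, K_{r+1}) is achieved by the complete r-partite Turán graph T(n, r) with parts as balanced as possible, and is at most (1 − 1/r) · n^2/2. For r = 7, n = 39: the density bound is (6/7) · 1521/2 = 4563/7 ≈ 651.8571. The integer-valued extremum is e(T(39, 7)) = 651, which is strictly less than the density bound 4563/7 since 7 ∤ 39 (the parts of T(39, 7) cannot all be equal).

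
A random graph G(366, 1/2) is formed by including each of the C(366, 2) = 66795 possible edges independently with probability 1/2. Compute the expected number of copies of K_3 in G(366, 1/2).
E[# K_3] = C(366, 3) · (1/2)^C(3, 2) = 8104460 / 2^3 = 2026115/2 = 1013057.5

For each 3-subset S of vertices (there are C(366, 3) = 8104460 such S), let X_S = 1 if S induces a K_3 (all C(3, 2) = 3 edges present). Then P(X_S = 1) = (1/2)^3 = 1/8. By linearity of expectation, E[# K_3] = C(366, 3) · (1/2)^3 = 8104460 / 8 = 2026115/2 = 1013057.5.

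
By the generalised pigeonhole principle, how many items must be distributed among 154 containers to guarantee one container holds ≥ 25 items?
n = (25 − 1)·154 + 1 = 3697

By the generalised pigeonhole principle, to guarantee some box contains ≥ r objects we need more than (r − 1) · k objects total. Threshold: n = (r − 1) · k + 1. With r = 25 and k = 154: n = 24 · 154 + 1 = 3696 + 1 = 3697. For n = 3696 = 24 · 154, we can put exactly 24 objects in every box, avoiding 25 in any single one — so 3697 is tight.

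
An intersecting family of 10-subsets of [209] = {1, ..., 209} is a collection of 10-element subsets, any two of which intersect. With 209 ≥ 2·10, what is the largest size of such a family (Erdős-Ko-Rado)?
max |F| = C(208, 9) = 1684982353074800

Erdős-Ko-Rado (1961): when n ≥ 2k, max |F| = C(n−1, k−1). The bound is attained by the star {A : i ∈ A} for any fixed i ∈ [n]. Here C(209−1, 10−1) = C(208, 9) = 1684982353074800.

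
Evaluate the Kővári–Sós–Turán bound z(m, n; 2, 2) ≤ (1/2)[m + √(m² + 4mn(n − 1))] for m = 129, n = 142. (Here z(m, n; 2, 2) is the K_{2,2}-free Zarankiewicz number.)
z(129, 142; 2, 2) ≤ (1/2)[129 + √(129² + 4·129·142·141)] = (1/2)[129 + √10347993] = 1672.9148

Kővári–Sós–Turán: let r_1, ..., r_129 be the row sums and z = Σ r_i the total number of 1s. Each pair of columns can share at most one row with both entries 1 (else a 2×2 all-ones block appears), so Σ_i C(r_i, 2) ≤ C(142, 2) = 10011. By convexity Σ_i C(r_i, 2) ≥ 129·C(z/129, 2) = z(z − 129)/(2·129), giving z² − 129z − 129·142·141 ≤ 0 and hence z ≤ (1/2)[129 + √(16641 + 4·2582838)] = (1/2)[129 + √10347993] ≈ (1/2)(129 + 3216.8297) = 1672.9148.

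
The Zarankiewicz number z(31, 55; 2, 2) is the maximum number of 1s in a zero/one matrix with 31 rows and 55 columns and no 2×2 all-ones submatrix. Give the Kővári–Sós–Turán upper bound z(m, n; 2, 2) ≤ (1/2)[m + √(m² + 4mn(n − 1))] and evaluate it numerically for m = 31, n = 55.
z(31, 55; 2, 2) ≤ (1/2)[31 + √(31² + 4·31·55·54)] = (1/2)[31 + √369241] = 319.326

Kővári–Sós–Turán: let r_1, ..., r_31 be the row sums and z = Σ r_i the total number of 1s. Each pair of columns can share at most one row with both entries 1 (else a 2×2 all-ones block appears), so Σ_i C(r_i, 2) ≤ C(55, 2) = 1485. By convexity Σ_i C(r_i, 2) ≥ 31·C(z/31, 2) = z(z − 31)/(2·31), giving z² − 31z − 31·55·54 ≤ 0 and hence z ≤ (1/2)[31 + √(961 + 4·92070)] = (1/2)[31 + √369241] ≈ (1/2)(31 + 607.652) = 319.326.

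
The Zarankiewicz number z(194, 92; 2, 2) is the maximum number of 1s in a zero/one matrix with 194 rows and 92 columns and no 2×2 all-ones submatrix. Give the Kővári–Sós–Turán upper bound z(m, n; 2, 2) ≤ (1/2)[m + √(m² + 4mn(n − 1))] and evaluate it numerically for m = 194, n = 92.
z(194, 92; 2, 2) ≤ (1/2)[194 + √(194² + 4·194·92·91)] = (1/2)[194 + √6534308] = 1375.1146

Kővári–Sós–Turán: let r_1, ..., r_194 be the row sums and z = Σ r_i the total number of 1s. Each pair of columns can share at most one row with both entries 1 (else a 2×2 all-ones block appears), so Σ_i C(r_i, 2) ≤ C(92, 2) = 4186. By convexity Σ_i C(r_i, 2) ≥ 194·C(z/194, 2) = z(z − 194)/(2·194), giving z² − 194z − 194·92·91 ≤ 0 and hence z ≤ (1/2)[194 + √(37636 + 4·1624168)] = (1/2)[194 + √6534308] ≈ (1/2)(194 + 2556.2293) = 1375.1146.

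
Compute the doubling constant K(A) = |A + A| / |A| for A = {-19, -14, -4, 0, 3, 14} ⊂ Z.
K = |A + A| / |A| = 20/6 = 10/3

Enumerate A + A = {a + b : a, b ∈ A}. With |A| = 6, there are |A|^2 = 36 ordered sum pairs; collecting distinct values, A + A = {-38, -33, -28, -23, -19, -18, -16, -14, -11, -8, -5, -4, -1, 0, 3, 6, 10, 14, 17, 28}, so |A + A| = 20. Thus K = 20/6 = 10/3. For comparison, the minimum possible |A + A| over all 6-element sets is 2·6 − 1 = 11 (so min K = 11/6), attained only by arithmetic progressions.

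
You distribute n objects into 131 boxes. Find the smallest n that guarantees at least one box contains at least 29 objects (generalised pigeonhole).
n = (29 − 1)·131 + 1 = 3669

By the generalised pigeonhole principle, to guarantee some box contains ≥ r objects we need more than (r − 1) · k objects total. Threshold: n = (r − 1) · k + 1. With r = 29 and k = 131: n = 28 · 131 + 1 = 3668 + 1 = 3669. For n = 3668 = 28 · 131, we can put exactly 28 objects in every box, avoiding 29 in any single one — so 3669 is tight.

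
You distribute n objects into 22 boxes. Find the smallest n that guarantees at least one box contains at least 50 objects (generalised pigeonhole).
n = (50 − 1)·22 + 1 = 1079

By the generalised pigeonhole principle, to guarantee some box contains ≥ r objects we need more than (r − 1) · k objects total. Threshold: n = (r − 1) · k + 1. With r = 50 and k = 22: n = 49 · 22 + 1 = 1078 + 1 = 1079. For n = 1078 = 49 · 22, we can put exactly 49 objects in every box, avoiding 50 in any single one — so 1079 is tight.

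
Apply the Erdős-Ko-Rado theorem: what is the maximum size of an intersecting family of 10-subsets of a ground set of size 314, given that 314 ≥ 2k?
max |F| = C(313, 9) = 70750061022670315

Erdős-Ko-Rado (1961): when n ≥ 2k, max |F| = C(n−1, k−1). The bound is attained by the star {A : i ∈ A} for any fixed i ∈ [n]. Here C(314−1, 10−1) = C(313, 9) = 70750061022670315.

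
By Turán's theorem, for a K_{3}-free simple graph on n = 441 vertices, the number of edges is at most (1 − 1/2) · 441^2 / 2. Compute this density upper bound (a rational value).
Turán density bound = (1/2) · 441^2/2 = 194481/4 ≈ 48620.25

Turán's theorem: ex(n, K_{r+1}) is achieved by the complete r-partite Turán graph T(n, r) with parts as balanced as possible, and is at most (1 − 1/r) · n^2/2. For r = 2, n = 441: the density bound is (1/2) · 194481/2 = 194481/4 ≈ 48620.25. The integer-valued extremum is e(T(441, 2)) = 48620, which is strictly less than the density bound 194481/4 since 2 ∤ 441 (the parts of T(441, 2) cannot all be equal).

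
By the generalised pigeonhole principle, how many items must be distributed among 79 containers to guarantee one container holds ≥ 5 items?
n = (5 − 1)·79 + 1 = 317

By the generalised pigeonhole principle, to guarantee some box contains ≥ r objects we need more than (r − 1) · k objects total. Threshold: n = (r − 1) · k + 1. With r = 5 and k = 79: n = 4 · 79 + 1 = 316 + 1 = 317. For n = 316 = 4 · 79, we can put exactly 4 objects in every box, avoiding 5 in any single one — so 317 is tight.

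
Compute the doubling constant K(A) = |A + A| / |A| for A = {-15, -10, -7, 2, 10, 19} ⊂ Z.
K = |A + A| / |A| = 18/6 = 3

Enumerate A + A = {a + b : a, b ∈ A}. With |A| = 6, there are |A|^2 = 36 ordered sum pairs; collecting distinct values, A + A = {-30, -25, -22, -20, -17, -14, -13, -8, -5, 0, 3, 4, 9, 12, 20, 21, 29, 38}, so |A + A| = 18. Thus K = 18/6 = 3. For comparison, the minimum possible |A + A| over all 6-element sets is 2·6 − 1 = 11 (so min K = 11/6), attained only by arithmetic progressions.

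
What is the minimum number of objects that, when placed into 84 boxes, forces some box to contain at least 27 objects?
n = (27 − 1)·84 + 1 = 2185

By the generalised pigeonhole principle, to guarantee some box contains ≥ r objects we need more than (r − 1) · k objects total. Threshold: n = (r − 1) · k + 1. With r = 27 and k = 84: n = 26 · 84 + 1 = 2184 + 1 = 2185. For n = 2184 = 26 · 84, we can put exactly 26 objects in every box, avoiding 27 in any single one — so 2185 is tight.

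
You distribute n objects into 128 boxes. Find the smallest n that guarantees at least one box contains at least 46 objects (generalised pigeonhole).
n = (46 − 1)·128 + 1 = 5761

By the generalised pigeonhole principle, to guarantee some box contains ≥ r objects we need more than (r − 1) · k objects total. Threshold: n = (r − 1) · k + 1. With r = 46 and k = 128: n = 45 · 128 + 1 = 5760 + 1 = 5761. For n = 5760 = 45 · 128, we can put exactly 45 objects in every box, avoiding 46 in any single one — so 5761 is tight.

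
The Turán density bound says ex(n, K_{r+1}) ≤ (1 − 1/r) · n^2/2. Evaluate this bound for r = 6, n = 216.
Turán density bound = (5/6) · 216^2/2 = 19440

Turán's theorem: ex(n, K_{r+1}) is achieved by the complete r-partite Turán graph T(n, r) with parts as balanced as possible, and is at most (1 − 1/r) · n^2/2. For r = 6, n = 216: the density bound is (5/6) · 46656/2 = 19440. Since 6 ∣ 216, the Turán graph T(216, 6) has parts of equal size 36, and its edge count e(T(216, 6)) = 19440 attains the density bound exactly.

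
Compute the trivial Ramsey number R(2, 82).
R(2, 82) = 82

R(2, k) = k for all k ≥ 2: in a 2-colouring of K_k, either some edge is red (a red K_2) or all edges are blue (a blue K_k). And K_{81} coloured all-blue has no blue K_82, so R(2, 82) > 81. Hence R(2, 82) = 82.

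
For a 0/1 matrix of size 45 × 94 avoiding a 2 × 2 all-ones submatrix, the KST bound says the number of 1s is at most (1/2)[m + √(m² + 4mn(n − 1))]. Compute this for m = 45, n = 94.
z(45, 94; 2, 2) ≤ (1/2)[45 + √(45² + 4·45·94·93)] = (1/2)[45 + √1575585] = 650.1115

Kővári–Sós–Turán: let r_1, ..., r_45 be the row sums and z = Σ r_i the total number of 1s. Each pair of columns can share at most one row with both entries 1 (else a 2×2 all-ones block appears), so Σ_i C(r_i, 2) ≤ C(94, 2) = 4371. By convexity Σ_i C(r_i, 2) ≥ 45·C(z/45, 2) = z(z − 45)/(2·45), giving z² − 45z − 45·94·93 ≤ 0 and hence z ≤ (1/2)[45 + √(2025 + 4·393390)] = (1/2)[45 + √1575585] ≈ (1/2)(45 + 1255.2231) = 650.1115.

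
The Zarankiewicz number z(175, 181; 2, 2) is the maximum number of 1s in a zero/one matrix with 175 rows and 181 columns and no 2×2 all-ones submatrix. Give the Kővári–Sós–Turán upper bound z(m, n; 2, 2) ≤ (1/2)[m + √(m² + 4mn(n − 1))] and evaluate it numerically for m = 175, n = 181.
z(175, 181; 2, 2) ≤ (1/2)[175 + √(175² + 4·175·181·180)] = (1/2)[175 + √22836625] = 2476.8841

Kővári–Sós–Turán: let r_1, ..., r_175 be the row sums and z = Σ r_i the total number of 1s. Each pair of columns can share at most one row with both entries 1 (else a 2×2 all-ones block appears), so Σ_i C(r_i, 2) ≤ C(181, 2) = 16290. By convexity Σ_i C(r_i, 2) ≥ 175·C(z/175, 2) = z(z − 175)/(2·175), giving z² − 175z − 175·181·180 ≤ 0 and hence z ≤ (1/2)[175 + √(30625 + 4·5701500)] = (1/2)[175 + √22836625] ≈ (1/2)(175 + 4778.7681) = 2476.8841.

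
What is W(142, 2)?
W(142, 2) = 142 + 1 = 143

A 2-term AP is any pair of integers, so a monochromatic 2-AP exists iff some colour is used at least twice. With 142 colours, the colouring i ↦ i on {1, ..., 142} uses each colour once, avoiding any monochromatic pair, so W(142, 2) > 142. For {1, ..., 143}, pigeonhole forces two integers of the same colour, which form a monochromatic 2-AP. Hence W(142, 2) = 143.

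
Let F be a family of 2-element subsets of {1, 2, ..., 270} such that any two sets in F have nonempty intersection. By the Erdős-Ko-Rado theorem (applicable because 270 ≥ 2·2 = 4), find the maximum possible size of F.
max |F| = C(269, 1) = 269

The Erdős-Ko-Rado theorem states: for n ≥ 2k, an intersecting family of k-subsets of an n-element set has size at most C(n − 1, k − 1), with equality for 'star' families {A ⊆ [n] : |A| = k, i ∈ A} (fix an element i). For n = 270, k = 2: C(269, 1) = 269.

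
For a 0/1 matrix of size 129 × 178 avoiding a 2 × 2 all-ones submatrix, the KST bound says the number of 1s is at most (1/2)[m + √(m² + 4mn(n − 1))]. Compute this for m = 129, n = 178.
z(129, 178; 2, 2) ≤ (1/2)[129 + √(129² + 4·129·178·177)] = (1/2)[129 + √16273737] = 2081.536

Kővári–Sós–Turán: let r_1, ..., r_129 be the row sums and z = Σ r_i the total number of 1s. Each pair of columns can share at most one row with both entries 1 (else a 2×2 all-ones block appears), so Σ_i C(r_i, 2) ≤ C(178, 2) = 15753. By convexity Σ_i C(r_i, 2) ≥ 129·C(z/129, 2) = z(z − 129)/(2·129), giving z² − 129z − 129·178·177 ≤ 0 and hence z ≤ (1/2)[129 + √(16641 + 4·4064274)] = (1/2)[129 + √16273737] ≈ (1/2)(129 + 4034.072) = 2081.536.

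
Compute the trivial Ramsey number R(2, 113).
R(2, 113) = 113

R(2, k) = k for all k ≥ 2: in a 2-colouring of K_k, either some edge is red (a red K_2) or all edges are blue (a blue K_k). And K_{112} coloured all-blue has no blue K_113, so R(2, 113) > 112. Hence R(2, 113) = 113.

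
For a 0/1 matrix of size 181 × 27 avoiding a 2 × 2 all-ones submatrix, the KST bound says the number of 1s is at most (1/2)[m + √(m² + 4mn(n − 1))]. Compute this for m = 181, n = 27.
z(181, 27; 2, 2) ≤ (1/2)[181 + √(181² + 4·181·27·26)] = (1/2)[181 + √541009] = 458.2666

Kővári–Sós–Turán: let r_1, ..., r_181 be the row sums and z = Σ r_i the total number of 1s. Each pair of columns can share at most one row with both entries 1 (else a 2×2 all-ones block appears), so Σ_i C(r_i, 2) ≤ C(27, 2) = 351. By convexity Σ_i C(r_i, 2) ≥ 181·C(z/181, 2) = z(z − 181)/(2·181), giving z² − 181z − 181·27·26 ≤ 0 and hence z ≤ (1/2)[181 + √(32761 + 4·127062)] = (1/2)[181 + √541009] ≈ (1/2)(181 + 735.5331) = 458.2666.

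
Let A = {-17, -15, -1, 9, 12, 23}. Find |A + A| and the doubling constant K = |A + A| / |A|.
K = |A + A| / |A| = 20/6 = 10/3

Enumerate A + A = {a + b : a, b ∈ A}. With |A| = 6, there are |A|^2 = 36 ordered sum pairs; collecting distinct values, A + A = {-34, -32, -30, -18, -16, -8, -6, -5, -3, -2, 6, 8, 11, 18, 21, 22, 24, 32, 35, 46}, so |A + A| = 20. Thus K = 20/6 = 10/3. For comparison, the minimum possible |A + A| over all 6-element sets is 2·6 − 1 = 11 (so min K = 11/6), attained only by arithmetic progressions.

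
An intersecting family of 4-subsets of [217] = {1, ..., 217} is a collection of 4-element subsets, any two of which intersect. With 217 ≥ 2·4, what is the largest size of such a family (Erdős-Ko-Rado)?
max |F| = C(216, 3) = 1656360

Erdős-Ko-Rado (1961): when n ≥ 2k, max |F| = C(n−1, k−1). The bound is attained by the star {A : i ∈ A} for any fixed i ∈ [n]. Here C(217−1, 4−1) = C(216, 3) = 1656360.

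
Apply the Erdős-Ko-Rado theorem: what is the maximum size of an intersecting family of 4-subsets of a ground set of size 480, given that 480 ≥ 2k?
max |F| = C(479, 3) = 18202479

The Erdős-Ko-Rado theorem states: for n ≥ 2k, an intersecting family of k-subsets of an n-element set has size at most C(n − 1, k − 1), with equality for 'star' families {A ⊆ [n] : |A| = k, i ∈ A} (fix an element i). For n = 480, k = 4: C(479, 3) = 18202479.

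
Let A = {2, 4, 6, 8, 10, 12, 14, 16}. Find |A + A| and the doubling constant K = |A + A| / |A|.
K = |A + A| / |A| = 15/8

Enumerate A + A = {a + b : a, b ∈ A}. With |A| = 8, there are |A|^2 = 64 ordered sum pairs; collecting distinct values, A + A = {4, 6, 8, 10, 12, 14, 16, 18, 20, 22, 24, 26, 28, 30, 32}, so |A + A| = 15. Thus K = 15/8. Here |A + A| = 2|A| − 1 = 15, the minimum possible — so K = 15/8 is minimal, which holds iff A is an arithmetic progression.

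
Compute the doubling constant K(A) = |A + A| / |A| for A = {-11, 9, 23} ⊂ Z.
K = |A + A| / |A| = 6/3 = 2

Enumerate A + A = {a + b : a, b ∈ A}. With |A| = 3, there are |A|^2 = 9 ordered sum pairs; collecting distinct values, A + A = {-22, -2, 12, 18, 32, 46}, so |A + A| = 6. Thus K = 6/3 = 2. For comparison, the minimum possible |A + A| over all 3-element sets is 2·3 − 1 = 5 (so min K = 5/3), attained only by arithmetic progressions.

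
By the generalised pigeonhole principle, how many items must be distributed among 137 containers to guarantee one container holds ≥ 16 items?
n = (16 − 1)·137 + 1 = 2056

By the generalised pigeonhole principle, to guarantee some box contains ≥ r objects we need more than (r − 1) · k objects total. Threshold: n = (r − 1) · k + 1. With r = 16 and k = 137: n = 15 · 137 + 1 = 2055 + 1 = 2056. For n = 2055 = 15 · 137, we can put exactly 15 objects in every box, avoiding 16 in any single one — so 2056 is tight.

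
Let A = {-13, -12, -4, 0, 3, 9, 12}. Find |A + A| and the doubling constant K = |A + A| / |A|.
K = |A + A| / |A| = 24/7

Enumerate A + A = {a + b : a, b ∈ A}. With |A| = 7, there are |A|^2 = 49 ordered sum pairs; collecting distinct values, A + A = {-26, -25, -24, -17, -16, -13, -12, -10, -9, -8, -4, -3, -1, 0, 3, 5, 6, 8, 9, 12, 15, 18, 21, 24}, so |A + A| = 24. Thus K = 24/7. For comparison, the minimum possible |A + A| over all 7-element sets is 2·7 − 1 = 13 (so min K = 13/7), attained only by arithmetic progressions.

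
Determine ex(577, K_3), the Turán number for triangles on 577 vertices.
ex(577, K_3) = ⌊577^2/4⌋ = 83232

Mantel (1907): a triangle-free graph on n vertices has at most ⌊n^2/4⌋ edges, with equality for the complete bipartite graph K_{⌊n/2⌋, ⌈n/2⌉}. For n = 577: ⌊577^2/4⌋ = ⌊332929/4⌋ = 83232. The extremal graph is K_{288, 289}, which has 288·289 = 83232 edges.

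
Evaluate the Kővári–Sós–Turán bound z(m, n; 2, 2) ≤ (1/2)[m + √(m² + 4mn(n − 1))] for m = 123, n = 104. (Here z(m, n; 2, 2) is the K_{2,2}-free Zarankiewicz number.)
z(123, 104; 2, 2) ≤ (1/2)[123 + √(123² + 4·123·104·103)] = (1/2)[123 + √5285433] = 1211.0035

Kővári–Sós–Turán: let r_1, ..., r_123 be the row sums and z = Σ r_i the total number of 1s. Each pair of columns can share at most one row with both entries 1 (else a 2×2 all-ones block appears), so Σ_i C(r_i, 2) ≤ C(104, 2) = 5356. By convexity Σ_i C(r_i, 2) ≥ 123·C(z/123, 2) = z(z − 123)/(2·123), giving z² − 123z − 123·104·103 ≤ 0 and hence z ≤ (1/2)[123 + √(15129 + 4·1317576)] = (1/2)[123 + √5285433] ≈ (1/2)(123 + 2299.007) = 1211.0035.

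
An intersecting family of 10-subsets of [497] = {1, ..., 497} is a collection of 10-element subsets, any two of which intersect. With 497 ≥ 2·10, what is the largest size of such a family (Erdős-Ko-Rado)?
max |F| = C(496, 9) = 4654457475262875280

The Erdős-Ko-Rado theorem states: for n ≥ 2k, an intersecting family of k-subsets of an n-element set has size at most C(n − 1, k − 1), with equality for 'star' families {A ⊆ [n] : |A| = k, i ∈ A} (fix an element i). For n = 497, k = 10: C(496, 9) = 4654457475262875280.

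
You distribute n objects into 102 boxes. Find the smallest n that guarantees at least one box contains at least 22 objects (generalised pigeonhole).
n = (22 − 1)·102 + 1 = 2143

By the generalised pigeonhole principle, to guarantee some box contains ≥ r objects we need more than (r − 1) · k objects total. Threshold: n = (r − 1) · k + 1. With r = 22 and k = 102: n = 21 · 102 + 1 = 2142 + 1 = 2143. For n = 2142 = 21 · 102, we can put exactly 21 objects in every box, avoiding 22 in any single one — so 2143 is tight.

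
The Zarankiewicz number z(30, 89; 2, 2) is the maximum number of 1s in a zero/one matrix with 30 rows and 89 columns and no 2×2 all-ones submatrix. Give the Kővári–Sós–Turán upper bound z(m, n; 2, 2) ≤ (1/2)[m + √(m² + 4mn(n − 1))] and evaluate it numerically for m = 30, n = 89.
z(30, 89; 2, 2) ≤ (1/2)[30 + √(30² + 4·30·89·88)] = (1/2)[30 + √940740] = 499.9588

Kővári–Sós–Turán: let r_1, ..., r_30 be the row sums and z = Σ r_i the total number of 1s. Each pair of columns can share at most one row with both entries 1 (else a 2×2 all-ones block appears), so Σ_i C(r_i, 2) ≤ C(89, 2) = 3916. By convexity Σ_i C(r_i, 2) ≥ 30·C(z/30, 2) = z(z − 30)/(2·30), giving z² − 30z − 30·89·88 ≤ 0 and hence z ≤ (1/2)[30 + √(900 + 4·234960)] = (1/2)[30 + √940740] ≈ (1/2)(30 + 969.9175) = 499.9588.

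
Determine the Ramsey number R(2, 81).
R(2, 81) = 81

R(2, k) = k for all k ≥ 2: in a 2-colouring of K_k, either some edge is red (a red K_2) or all edges are blue (a blue K_k). And K_{80} coloured all-blue has no blue K_81, so R(2, 81) > 80. Hence R(2, 81) = 81.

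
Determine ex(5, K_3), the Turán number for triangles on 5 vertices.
ex(5, K_3) = ⌊5^2/4⌋ = 6

Mantel (1907): a triangle-free graph on n vertices has at most ⌊n^2/4⌋ edges, with equality for the complete bipartite graph K_{⌊n/2⌋, ⌈n/2⌉}. For n = 5: ⌊5^2/4⌋ = ⌊25/4⌋ = 6. The extremal graph is K_{2, 3}, which has 2·3 = 6 edges.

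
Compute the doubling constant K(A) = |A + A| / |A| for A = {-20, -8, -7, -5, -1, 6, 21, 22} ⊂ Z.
K = |A + A| / |A| = 32/8 = 4

Enumerate A + A = {a + b : a, b ∈ A}. With |A| = 8, there are |A|^2 = 64 ordered sum pairs; collecting distinct values, A + A = {-40, -28, -27, -25, -21, -16, -15, -14, -13, -12, -10, -9, -8, -6, -2, -1, 1, 2, 5, 12, 13, 14, 15, 16, 17, 20, 21, 27, 28, 42, 43, 44}, so |A + A| = 32. Thus K = 32/8 = 4. For comparison, the minimum possible |A + A| over all 8-element sets is 2·8 − 1 = 15 (so min K = 15/8), attained only by arithmetic progressions.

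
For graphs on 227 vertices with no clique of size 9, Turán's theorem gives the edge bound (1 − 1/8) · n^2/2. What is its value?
Turán density bound = (7/8) · 227^2/2 = 360703/16 ≈ 22543.9375

Turán's theorem: ex(n, K_{r+1}) is achieved by the complete r-partite Turán graph T(n, r) with parts as balanced as possible, and is at most (1 − 1/r) · n^2/2. For r = 8, n = 227: the density bound is (7/8) · 51529/2 = 360703/16 ≈ 22543.9375. The integer-valued extremum is e(T(227, 8)) = 22543, which is strictly less than the density bound 360703/16 since 8 ∤ 227 (the parts of T(227, 8) cannot all be equal).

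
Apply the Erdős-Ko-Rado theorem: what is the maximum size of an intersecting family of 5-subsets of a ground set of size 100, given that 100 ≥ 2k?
max |F| = C(99, 4) = 3764376

The Erdős-Ko-Rado theorem states: for n ≥ 2k, an intersecting family of k-subsets of an n-element set has size at most C(n − 1, k − 1), with equality for 'star' families {A ⊆ [n] : |A| = k, i ∈ A} (fix an element i). For n = 100, k = 5: C(99, 4) = 3764376.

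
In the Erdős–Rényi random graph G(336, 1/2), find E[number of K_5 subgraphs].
E[# K_5] = C(336, 5) · (1/2)^C(5, 2) = 34636310352 / 2^10 = 2164769397/64 = 33824521.828125

For each 5-subset S of vertices (there are C(336, 5) = 34636310352 such S), let X_S = 1 if S induces a K_5 (all C(5, 2) = 10 edges present). Then P(X_S = 1) = (1/2)^10 = 1/1024. By linearity of expectation, E[# K_5] = C(336, 5) · (1/2)^10 = 34636310352 / 1024 = 2164769397/64 = 33824521.828125.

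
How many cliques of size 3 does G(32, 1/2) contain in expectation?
E[# K_3] = C(32, 3) · (1/2)^C(3, 2) = 4960 / 2^3 = 620

For each 3-subset S of vertices (there are C(32, 3) = 4960 such S), let X_S = 1 if S induces a K_3 (all C(3, 2) = 3 edges present). Then P(X_S = 1) = (1/2)^3 = 1/8. By linearity of expectation, E[# K_3] = C(32, 3) · (1/2)^3 = 4960 / 8 = 620.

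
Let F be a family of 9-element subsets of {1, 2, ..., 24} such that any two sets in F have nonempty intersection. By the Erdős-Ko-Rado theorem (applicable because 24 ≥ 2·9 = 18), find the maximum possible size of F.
max |F| = C(23, 8) = 490314

The Erdős-Ko-Rado theorem states: for n ≥ 2k, an intersecting family of k-subsets of an n-element set has size at most C(n − 1, k − 1), with equality for 'star' families {A ⊆ [n] : |A| = k, i ∈ A} (fix an element i). For n = 24, k = 9: C(23, 8) = 490314.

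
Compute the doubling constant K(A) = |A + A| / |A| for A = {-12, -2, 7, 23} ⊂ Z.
K = |A + A| / |A| = 10/4 = 5/2

Enumerate A + A = {a + b : a, b ∈ A}. With |A| = 4, there are |A|^2 = 16 ordered sum pairs; collecting distinct values, A + A = {-24, -14, -5, -4, 5, 11, 14, 21, 30, 46}, so |A + A| = 10. Thus K = 10/4 = 5/2. For comparison, the minimum possible |A + A| over all 4-element sets is 2·4 − 1 = 7 (so min K = 7/4), attained only by arithmetic progressions.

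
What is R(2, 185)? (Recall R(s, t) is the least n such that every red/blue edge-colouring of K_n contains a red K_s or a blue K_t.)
R(2, 185) = 185

R(2, k) = k for all k ≥ 2: in a 2-colouring of K_k, either some edge is red (a red K_2) or all edges are blue (a blue K_k). And K_{184} coloured all-blue has no blue K_185, so R(2, 185) > 184. Hence R(2, 185) = 185.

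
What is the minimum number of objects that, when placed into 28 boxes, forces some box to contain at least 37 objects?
n = (37 − 1)·28 + 1 = 1009

By the generalised pigeonhole principle, to guarantee some box contains ≥ r objects we need more than (r − 1) · k objects total. Threshold: n = (r − 1) · k + 1. With r = 37 and k = 28: n = 36 · 28 + 1 = 1008 + 1 = 1009. For n = 1008 = 36 · 28, we can put exactly 36 objects in every box, avoiding 37 in any single one — so 1009 is tight.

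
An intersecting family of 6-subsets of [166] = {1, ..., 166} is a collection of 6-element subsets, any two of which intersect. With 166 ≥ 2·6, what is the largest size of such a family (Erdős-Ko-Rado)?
max |F| = C(165, 5) = 958683033

The Erdős-Ko-Rado theorem states: for n ≥ 2k, an intersecting family of k-subsets of an n-element set has size at most C(n − 1, k − 1), with equality for 'star' families {A ⊆ [n] : |A| = k, i ∈ A} (fix an element i). For n = 166, k = 6: C(165, 5) = 958683033.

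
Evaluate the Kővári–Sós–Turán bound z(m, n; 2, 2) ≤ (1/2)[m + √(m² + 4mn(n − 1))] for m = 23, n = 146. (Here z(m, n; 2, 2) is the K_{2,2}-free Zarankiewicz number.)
z(23, 146; 2, 2) ≤ (1/2)[23 + √(23² + 4·23·146·145)] = (1/2)[23 + √1948169] = 709.3841

Kővári–Sós–Turán: let r_1, ..., r_23 be the row sums and z = Σ r_i the total number of 1s. Each pair of columns can share at most one row with both entries 1 (else a 2×2 all-ones block appears), so Σ_i C(r_i, 2) ≤ C(146, 2) = 10585. By convexity Σ_i C(r_i, 2) ≥ 23·C(z/23, 2) = z(z − 23)/(2·23), giving z² − 23z − 23·146·145 ≤ 0 and hence z ≤ (1/2)[23 + √(529 + 4·486910)] = (1/2)[23 + √1948169] ≈ (1/2)(23 + 1395.7682) = 709.3841.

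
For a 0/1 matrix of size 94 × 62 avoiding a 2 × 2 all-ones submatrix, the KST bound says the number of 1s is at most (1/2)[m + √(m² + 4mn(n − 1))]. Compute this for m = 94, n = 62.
z(94, 62; 2, 2) ≤ (1/2)[94 + √(94² + 4·94·62·61)] = (1/2)[94 + √1430868] = 645.0945

Kővári–Sós–Turán: let r_1, ..., r_94 be the row sums and z = Σ r_i the total number of 1s. Each pair of columns can share at most one row with both entries 1 (else a 2×2 all-ones block appears), so Σ_i C(r_i, 2) ≤ C(62, 2) = 1891. By convexity Σ_i C(r_i, 2) ≥ 94·C(z/94, 2) = z(z − 94)/(2·94), giving z² − 94z − 94·62·61 ≤ 0 and hence z ≤ (1/2)[94 + √(8836 + 4·355508)] = (1/2)[94 + √1430868] ≈ (1/2)(94 + 1196.1889) = 645.0945.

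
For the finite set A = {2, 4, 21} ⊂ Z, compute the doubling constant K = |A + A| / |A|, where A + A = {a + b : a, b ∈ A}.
K = |A + A| / |A| = 6/3 = 2

Enumerate A + A = {a + b : a, b ∈ A}. With |A| = 3, there are |A|^2 = 9 ordered sum pairs; collecting distinct values, A + A = {4, 6, 8, 23, 25, 42}, so |A + A| = 6. Thus K = 6/3 = 2. For comparison, the minimum possible |A + A| over all 3-element sets is 2·3 − 1 = 5 (so min K = 5/3), attained only by arithmetic progressions.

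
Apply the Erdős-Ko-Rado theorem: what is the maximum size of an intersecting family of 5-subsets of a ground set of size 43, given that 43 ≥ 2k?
max |F| = C(42, 4) = 111930

The Erdős-Ko-Rado theorem states: for n ≥ 2k, an intersecting family of k-subsets of an n-element set has size at most C(n − 1, k − 1), with equality for 'star' families {A ⊆ [n] : |A| = k, i ∈ A} (fix an element i). For n = 43, k = 5: C(42, 4) = 111930.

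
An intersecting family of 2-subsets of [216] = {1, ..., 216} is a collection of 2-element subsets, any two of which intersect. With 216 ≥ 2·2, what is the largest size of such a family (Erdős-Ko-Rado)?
max |F| = C(215, 1) = 215

Erdős-Ko-Rado (1961): when n ≥ 2k, max |F| = C(n−1, k−1). The bound is attained by the star {A : i ∈ A} for any fixed i ∈ [n]. Here C(216−1, 2−1) = C(215, 1) = 215.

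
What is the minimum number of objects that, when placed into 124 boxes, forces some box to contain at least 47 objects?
n = (47 − 1)·124 + 1 = 5705

By the generalised pigeonhole principle, to guarantee some box contains ≥ r objects we need more than (r − 1) · k objects total. Threshold: n = (r − 1) · k + 1. With r = 47 and k = 124: n = 46 · 124 + 1 = 5704 + 1 = 5705. For n = 5704 = 46 · 124, we can put exactly 46 objects in every box, avoiding 47 in any single one — so 5705 is tight.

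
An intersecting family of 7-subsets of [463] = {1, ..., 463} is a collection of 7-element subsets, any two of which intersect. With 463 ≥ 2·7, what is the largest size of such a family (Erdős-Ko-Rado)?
max |F| = C(462, 6) = 13072618876779

The Erdős-Ko-Rado theorem states: for n ≥ 2k, an intersecting family of k-subsets of an n-element set has size at most C(n − 1, k − 1), with equality for 'star' families {A ⊆ [n] : |A| = k, i ∈ A} (fix an element i). For n = 463, k = 7: C(462, 6) = 13072618876779.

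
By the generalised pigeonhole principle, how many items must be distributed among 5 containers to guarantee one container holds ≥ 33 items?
n = (33 − 1)·5 + 1 = 161

By the generalised pigeonhole principle, to guarantee some box contains ≥ r objects we need more than (r − 1) · k objects total. Threshold: n = (r − 1) · k + 1. With r = 33 and k = 5: n = 32 · 5 + 1 = 160 + 1 = 161. For n = 160 = 32 · 5, we can put exactly 32 objects in every box, avoiding 33 in any single one — so 161 is tight.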